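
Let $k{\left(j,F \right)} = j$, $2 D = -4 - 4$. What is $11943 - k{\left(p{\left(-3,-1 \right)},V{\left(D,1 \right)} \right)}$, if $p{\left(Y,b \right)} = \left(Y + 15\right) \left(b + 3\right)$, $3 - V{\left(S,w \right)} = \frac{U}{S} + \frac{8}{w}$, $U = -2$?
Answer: $11919$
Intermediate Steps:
$D = -4$ ($D = \frac{-4 - 4}{2} = \frac{1}{2} \left(-8\right) = -4$)
$V{\left(S,w \right)} = 3 - \frac{8}{w} + \frac{2}{S}$ ($V{\left(S,w \right)} = 3 - \left(- \frac{2}{S} + \frac{8}{w}\right) = 3 - \frac{8}{w} + \frac{2}{S}$)
$p{\left(Y,b \right)} = \left(3 + b\right) \left(15 + Y\right)$ ($p{\left(Y,b \right)} = \left(15 + Y\right) \left(3 + b\right) = \left(3 + b\right) \left(15 + Y\right)$)
$11943 - k{\left(p{\left(-3,-1 \right)},V{\left(D,1 \right)} \right)} = 11943 - \left(45 + 3 \left(-3\right) + 15 \left(-1\right) - -3\right) = 11943 - \left(45 - 9 - 15 + 3\right) = 11943 - 24 = 11919$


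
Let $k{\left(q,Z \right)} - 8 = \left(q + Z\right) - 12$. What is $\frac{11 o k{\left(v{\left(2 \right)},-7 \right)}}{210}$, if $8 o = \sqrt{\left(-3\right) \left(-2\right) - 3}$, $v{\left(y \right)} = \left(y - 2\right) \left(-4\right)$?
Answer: $- \frac{121 \sqrt{3}}{1680} \approx -0.12475$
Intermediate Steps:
$v{\left(y \right)} = 8 - 4 y$ ($v{\left(y \right)} = \left(-2 + y\right) \left(-4\right) = 8 - 4 y$)
$o = \frac{\sqrt{3}}{8}$ ($o = \frac{\sqrt{\left(-3\right) \left(-2\right) - 3}}{8} = \frac{\sqrt{6 - 3}}{8} = \frac{\sqrt{3}}{8} \approx 0.21651$)
$k{\left(q,Z \right)} = -4 + Z + q$ ($k{\left(q,Z \right)} = 8 - \left(12 - Z - q\right) = 8 + \left(-12 + Z + q\right) = -4 + Z + q$)
$\frac{11 o k{\left(v{\left(2 \right)},-7 \right)}}{210} = \frac{11 \frac{\sqrt{3}}{8} \left(-4 - 7 + \left(8 - 8\right)\right)}{210} = \frac{11 \sqrt{3}}{8} \left(-4 - 7 + \left(8 - 8\right)\right) \frac{1}{210} = \frac{11 \sqrt{3}}{8} \left(-4 - 7 + 0\right) \frac{1}{210} = \frac{11 \sqrt{3}}{8} \left(-11\right) \frac{1}{210} = - \frac{121 \sqrt{3}}{8} \cdot \frac{1}{210} = - \frac{121 \sqrt{3}}{1680}$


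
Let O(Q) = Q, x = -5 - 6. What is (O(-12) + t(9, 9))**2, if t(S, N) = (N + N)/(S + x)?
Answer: 441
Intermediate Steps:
x = -11
t(S, N) = 2*N/(-11 + S) (t(S, N) = (N + N)/(S - 11) = (2*N)/(-11 + S) = 2*N/(-11 + S))
(O(-12) + t(9, 9))**2 = (-12 + 2*9/(-11 + 9))**2 = (-12 + 2*9/(-2))**2 = (-12 + 2*9*(-1/2))**2 = (-12 - 9)**2 = (-21)**2 = 441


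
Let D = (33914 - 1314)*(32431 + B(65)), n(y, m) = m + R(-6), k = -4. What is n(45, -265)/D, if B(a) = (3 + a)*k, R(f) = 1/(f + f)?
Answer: -3181/12580600800 ≈ -2.5285e-7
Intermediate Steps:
R(f) = 1/(2*f)
B(a) = -12 - 4*a (B(a) = (3 + a)*(-4) = -12 - 4*a)
n(y, m) = -1/12 + m (n(y, m) = m + (½)/(-6) = m + (½)*(-⅙) = m - 1/12 = -1/12 + m)
D = 1048383400 (D = (33914 - 1314)*(32431 + (-12 - 4*65)) = 32600*(32431 + (-12 - 260)) = 32600*(32431 - 272) = 32600*32159 = 1048383400)
n(45, -265)/D = (-1/12 - 265)/1048383400 = -3181/12*1/1048383400 = -3181/12580600800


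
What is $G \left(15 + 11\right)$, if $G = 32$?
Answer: $832$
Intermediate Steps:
$G \left(15 + 11\right) = 32 \left(15 + 11\right) = 32 \cdot 26 = 832$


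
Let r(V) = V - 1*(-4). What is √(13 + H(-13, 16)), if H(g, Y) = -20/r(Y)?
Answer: 2*√3 ≈ 3.4641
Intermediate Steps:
r(V) = 4 + V (r(V) = V + 4 = 4 + V)
H(g, Y) = -20/(4 + Y)
√(13 + H(-13, 16)) = √(13 - 20/(4 + 16)) = √(13 - 20/20) = √(13 - 20*1/20) = √(13 - 1) = √12 = 2*√3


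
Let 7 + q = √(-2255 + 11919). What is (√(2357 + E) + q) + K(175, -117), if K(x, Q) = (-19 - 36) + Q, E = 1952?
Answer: -179 + √4309 + 8*√151 ≈ -15.051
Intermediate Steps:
q = -7 + 8*√151 (q = -7 + √(-2255 + 11919) = -7 + √9664 = -7 + 8*√151 ≈ 91.306)
K(x, Q) = -55 + Q
(√(2357 + E) + q) + K(175, -117) = (√(2357 + 1952) + (-7 + 8*√151)) + (-55 - 117) = (√4309 + (-7 + 8*√151)) - 172 = (-7 + √4309 + 8*√151) - 172 = -179 + √4309 + 8*√151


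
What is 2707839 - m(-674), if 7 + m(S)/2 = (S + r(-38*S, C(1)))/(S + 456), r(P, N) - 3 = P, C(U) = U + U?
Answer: 295180918/109 ≈ 2.7081e+6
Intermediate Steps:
C(U) = 2*U
r(P, N) = 3 + P
m(S) = -14 + 2*(3 - 37*S)/(456 + S) (m(S) = -14 + 2*((S + (3 - 38*S))/(S + 456)) = -14 + 2*((3 - 37*S)/(456 + S)) = -14 + 2*(3 - 37*S)/(456 + S))
2707839 - m(-674) = 2707839 - 2*(-3189 - 44*(-674))/(456 - 674) = 2707839 - 2*(-3189 + 29656)/(-218) = 2707839 - 2*(-1)*26467/218 = 2707839 - 1*(-26467/109) = 2707839 + 26467/109 = 295180918/109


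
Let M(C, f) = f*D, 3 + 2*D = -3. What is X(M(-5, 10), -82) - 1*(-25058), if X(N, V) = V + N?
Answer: 24946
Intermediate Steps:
D = -3 (D = -3/2 + (½)*(-3) = -3/2 - 3/2 = -3)
M(C, f) = -3*f (M(C, f) = f*(-3) = -3*f)
X(N, V) = N + V
X(M(-5, 10), -82) - 1*(-25058) = (-3*10 - 82) - 1*(-25058) = (-30 - 82) + 25058 = -112 + 25058 = 24946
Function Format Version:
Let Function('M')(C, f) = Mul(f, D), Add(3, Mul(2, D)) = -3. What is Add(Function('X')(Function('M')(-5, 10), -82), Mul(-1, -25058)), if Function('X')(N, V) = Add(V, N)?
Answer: 24946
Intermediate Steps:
D = -3 (D = Add(Rational(-3, 2), Mul(Rational(1, 2), -3)) = Add(Rational(-3, 2), Rational(-3, 2)) = -3)
Function('M')(C, f) = Mul(-3, f) (Function('M')(C, f) = Mul(f, -3) = Mul(-3, f))
Function('X')(N, V) = Add(N, V)
Add(Function('X')(Function('M')(-5, 10), -82), Mul(-1, -25058)) = Add(Add(Mul(-3, 10), -82), Mul(-1, -25058)) = Add(Add(-30, -82), 25058) = Add(-112, 25058) = 24946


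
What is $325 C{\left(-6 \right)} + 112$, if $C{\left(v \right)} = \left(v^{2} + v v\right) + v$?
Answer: $21562$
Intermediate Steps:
$C{\left(v \right)} = v + 2 v^{2}$ ($C{\left(v \right)} = \left(v^{2} + v^{2}\right) + v = 2 v^{2} + v = v + 2 v^{2}$)
$325 C{\left(-6 \right)} + 112 = 325 \left(- 6 \left(1 + 2 \left(-6\right)\right)\right) + 112 = 325 \left(- 6 \left(1 - 12\right)\right) + 112 = 325 \left(\left(-6\right) \left(-11\right)\right) + 112 = 325 \cdot 66 + 112 = 21450 + 112 = 21562$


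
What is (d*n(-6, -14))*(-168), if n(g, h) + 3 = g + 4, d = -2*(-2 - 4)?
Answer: 10080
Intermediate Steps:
d = 12 (d = -2*(-6) = 12)
n(g, h) = 1 + g (n(g, h) = -3 + (g + 4) = -3 + (4 + g) = 1 + g)
(d*n(-6, -14))*(-168) = (12*(1 - 6))*(-168) = (12*(-5))*(-168) = -60*(-168) = 10080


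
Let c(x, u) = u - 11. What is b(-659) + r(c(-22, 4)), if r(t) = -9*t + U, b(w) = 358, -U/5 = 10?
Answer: 371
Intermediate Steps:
U = -50 (U = -5*10 = -50)
c(x, u) = -11 + u
r(t) = -50 - 9*t (r(t) = -9*t - 50 = -50 - 9*t)
b(-659) + r(c(-22, 4)) = 358 + (-50 - 9*(-11 + 4)) = 358 + (-50 - 9*(-7)) = 358 + (-50 + 63) = 358 + 13 = 371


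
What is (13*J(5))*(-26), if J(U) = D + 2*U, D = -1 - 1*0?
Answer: -3042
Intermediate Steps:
D = -1 (D = -1 + 0 = -1)
J(U) = -1 + 2*U
(13*J(5))*(-26) = (13*(-1 + 2*5))*(-26) = (13*(-1 + 10))*(-26) = (13*9)*(-26) = 117*(-26) = -3042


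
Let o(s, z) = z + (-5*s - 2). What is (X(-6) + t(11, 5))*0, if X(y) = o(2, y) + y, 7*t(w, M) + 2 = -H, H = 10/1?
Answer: 0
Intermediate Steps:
o(s, z) = -2 + z - 5*s (o(s, z) = z + (-2 - 5*s) = -2 + z - 5*s)
H = 10 (H = 10*1 = 10)
t(w, M) = -12/7 (t(w, M) = -2/7 + (-1*10)/7 = -2/7 + (⅐)*(-10) = -2/7 - 10/7 = -12/7)
X(y) = -12 + 2*y (X(y) = (-2 + y - 5*2) + y = (-2 + y - 10) + y = (-12 + y) + y = -12 + 2*y)
(X(-6) + t(11, 5))*0 = ((-12 + 2*(-6)) - 12/7)*0 = ((-12 - 12) - 12/7)*0 = (-24 - 12/7)*0 = -180/7*0 = 0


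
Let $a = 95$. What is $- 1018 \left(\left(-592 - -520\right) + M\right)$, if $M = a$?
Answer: $-23414$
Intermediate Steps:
$M = 95$
$- 1018 \left(\left(-592 - -520\right) + M\right) = - 1018 \left(\left(-592 - -520\right) + 95\right) = - 1018 \left(\left(-592 + 520\right) + 95\right) = - 1018 \left(-72 + 95\right) = \left(-1018\right) 23 = -23414$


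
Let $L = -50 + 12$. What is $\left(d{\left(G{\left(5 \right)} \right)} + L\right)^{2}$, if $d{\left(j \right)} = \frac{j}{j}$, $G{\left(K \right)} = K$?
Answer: $1369$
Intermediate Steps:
$L = -38$
$d{\left(j \right)} = 1$
$\left(d{\left(G{\left(5 \right)} \right)} + L\right)^{2} = \left(1 - 38\right)^{2} = \left(-37\right)^{2} = 1369$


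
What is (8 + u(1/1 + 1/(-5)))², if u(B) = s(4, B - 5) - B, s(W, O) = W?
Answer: 3136/25 ≈ 125.44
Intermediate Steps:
u(B) = 4 - B
(8 + u(1/1 + 1/(-5)))² = (8 + (4 - (1/1 + 1/(-5))))² = (8 + (4 - (1*1 + 1*(-⅕))))² = (8 + (4 - (1 - ⅕)))² = (8 + (4 - 1*⅘))² = (8 + (4 - ⅘))² = (8 + 16/5)² = (56/5)² = 3136/25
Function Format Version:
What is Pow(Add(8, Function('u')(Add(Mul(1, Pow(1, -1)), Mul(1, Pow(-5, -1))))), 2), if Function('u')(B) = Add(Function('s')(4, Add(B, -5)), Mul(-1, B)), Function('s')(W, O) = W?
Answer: Rational(3136, 25) ≈ 125.44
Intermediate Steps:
Function('u')(B) = Add(4, Mul(-1, B))
Pow(Add(8, Function('u')(Add(Mul(1, Pow(1, -1)), Mul(1, Pow(-5, -1))))), 2) = Pow(Add(8, Add(4, Mul(-1, Add(Mul(1, Pow(1, -1)), Mul(1, Pow(-5, -1)))))), 2) = Pow(Add(8, Add(4, Mul(-1, Add(Mul(1, 1), Mul(1, Rational(-1, 5)))))), 2) = Pow(Add(8, Add(4, Mul(-1, Add(1, Rational(-1, 5))))), 2) = Pow(Add(8, Add(4, Mul(-1, Rational(4, 5)))), 2) = Pow(Add(8, Add(4, Rational(-4, 5))), 2) = Pow(Add(8, Rational(16, 5)), 2) = Pow(Rational(56, 5), 2) = Rational(3136, 25)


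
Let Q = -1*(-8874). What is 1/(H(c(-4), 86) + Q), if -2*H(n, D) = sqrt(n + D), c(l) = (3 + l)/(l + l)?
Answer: 283968/2519931343 + 4*sqrt(1378)/2519931343 ≈ 0.00011275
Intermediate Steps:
c(l) = (3 + l)/(2*l) (c(l) = (3 + l)/((2*l)) = (3 + l)*(1/(2*l)) = (3 + l)/(2*l))
H(n, D) = -sqrt(D + n)/2 (H(n, D) = -sqrt(n + D)/2 = -sqrt(D + n)/2)
Q = 8874
1/(H(c(-4), 86) + Q) = 1/(-sqrt(86 + (1/2)*(3 - 4)/(-4))/2 + 8874) = 1/(-sqrt(86 + (1/2)*(-1/4)*(-1))/2 + 8874) = 1/(-sqrt(86 + 1/8)/2 + 8874) = 1/(-sqrt(1378)/8 + 8874) = 1/(8874 - sqrt(1378)/8)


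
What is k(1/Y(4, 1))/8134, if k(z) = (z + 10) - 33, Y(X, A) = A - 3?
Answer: -47/16268 ≈ -0.0028891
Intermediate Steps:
Y(X, A) = -3 + A
k(z) = -23 + z (k(z) = (10 + z) - 33 = -23 + z)
k(1/Y(4, 1))/8134 = (-23 + 1/(-3 + 1))/8134 = (-23 + 1/(-2))*(1/8134) = (-23 - ½)*(1/8134) = -47/2*1/8134 = -47/16268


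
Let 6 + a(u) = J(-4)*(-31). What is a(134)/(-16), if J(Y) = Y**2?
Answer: 251/8 ≈ 31.375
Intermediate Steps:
a(u) = -502 (a(u) = -6 + (-4)**2*(-31) = -6 + 16*(-31) = -6 - 496 = -502)
a(134)/(-16) = -502/(-16) = -1/16*(-502) = 251/8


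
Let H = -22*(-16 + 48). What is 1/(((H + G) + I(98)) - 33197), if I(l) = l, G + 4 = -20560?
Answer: -1/54367 ≈ -1.8394e-5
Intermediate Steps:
G = -20564 (G = -4 - 20560 = -20564)
H = -704 (H = -22*32 = -704)
1/(((H + G) + I(98)) - 33197) = 1/(((-704 - 20564) + 98) - 33197) = 1/((-21268 + 98) - 33197) = 1/(-21170 - 33197) = 1/(-54367) = -1/54367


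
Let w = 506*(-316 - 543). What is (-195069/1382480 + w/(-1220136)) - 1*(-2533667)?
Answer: 534228045017839787/210851702160 ≈ 2.5337e+6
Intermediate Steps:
w = -434654 (w = 506*(-859) = -434654)
(-195069/1382480 + w/(-1220136)) - 1*(-2533667) = (-195069/1382480 - 434654/(-1220136)) - 1*(-2533667) = (-195069*1/1382480 - 434654*(-1/1220136)) + 2533667 = (-195069/1382480 + 217327/610068) + 2533667 = 45361219067/210851702160 + 2533667 = 534228045017839787/210851702160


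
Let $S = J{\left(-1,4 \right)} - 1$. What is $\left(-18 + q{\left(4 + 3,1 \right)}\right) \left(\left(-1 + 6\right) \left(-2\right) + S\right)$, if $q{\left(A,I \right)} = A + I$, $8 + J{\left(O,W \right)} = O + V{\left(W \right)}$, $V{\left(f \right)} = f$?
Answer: $160$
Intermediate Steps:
$J{\left(O,W \right)} = -8 + O + W$ ($J{\left(O,W \right)} = -8 + \left(O + W\right) = -8 + O + W$)
$S = -6$ ($S = \left(-8 - 1 + 4\right) - 1 = -5 - 1 = -6$)
$\left(-18 + q{\left(4 + 3,1 \right)}\right) \left(\left(-1 + 6\right) \left(-2\right) + S\right) = \left(-18 + \left(\left(4 + 3\right) + 1\right)\right) \left(\left(-1 + 6\right) \left(-2\right) - 6\right) = \left(-18 + \left(7 + 1\right)\right) \left(5 \left(-2\right) - 6\right) = \left(-18 + 8\right) \left(-10 - 6\right) = \left(-10\right) \left(-16\right) = 160$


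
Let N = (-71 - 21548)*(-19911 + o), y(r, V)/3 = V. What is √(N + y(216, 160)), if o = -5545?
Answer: 4*√34395859 ≈ 23459.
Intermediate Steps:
y(r, V) = 3*V
N = 550333264 (N = (-71 - 21548)*(-19911 - 5545) = -21619*(-25456) = 550333264)
√(N + y(216, 160)) = √(550333264 + 3*160) = √(550333264 + 480) = √550333744 = 4*√34395859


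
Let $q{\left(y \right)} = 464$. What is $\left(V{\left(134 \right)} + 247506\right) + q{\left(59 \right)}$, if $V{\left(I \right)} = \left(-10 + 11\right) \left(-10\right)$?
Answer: $247960$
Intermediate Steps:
$V{\left(I \right)} = -10$ ($V{\left(I \right)} = 1 \left(-10\right) = -10$)
$\left(V{\left(134 \right)} + 247506\right) + q{\left(59 \right)} = \left(-10 + 247506\right) + 464 = 247496 + 464 = 247960$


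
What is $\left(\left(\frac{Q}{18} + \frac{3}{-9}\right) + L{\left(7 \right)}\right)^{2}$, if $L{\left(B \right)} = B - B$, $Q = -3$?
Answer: $\frac{1}{4} \approx 0.25$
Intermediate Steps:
$L{\left(B \right)} = 0$
$\left(\left(\frac{Q}{18} + \frac{3}{-9}\right) + L{\left(7 \right)}\right)^{2} = \left(\left(- \frac{3}{18} + \frac{3}{-9}\right) + 0\right)^{2} = \left(\left(\left(-3\right) \frac{1}{18} + 3 \left(- \frac{1}{9}\right)\right) + 0\right)^{2} = \left(\left(- \frac{1}{6} - \frac{1}{3}\right) + 0\right)^{2} = \left(- \frac{1}{2} + 0\right)^{2} = \left(- \frac{1}{2}\right)^{2} = \frac{1}{4}$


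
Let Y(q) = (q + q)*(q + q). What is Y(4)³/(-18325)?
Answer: -262144/18325 ≈ -14.305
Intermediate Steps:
Y(q) = 4*q² (Y(q) = (2*q)*(2*q) = 4*q²)
Y(4)³/(-18325) = (4*4²)³/(-18325) = (4*16)³*(-1/18325) = 64³*(-1/18325) = 262144*(-1/18325) = -262144/18325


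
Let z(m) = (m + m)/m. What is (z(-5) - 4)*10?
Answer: -20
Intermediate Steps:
z(m) = 2 (z(m) = (2*m)/m = 2)
(z(-5) - 4)*10 = (2 - 4)*10 = -2*10 = -20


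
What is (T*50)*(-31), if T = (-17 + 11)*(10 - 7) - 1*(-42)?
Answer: -37200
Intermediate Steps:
T = 24 (T = -6*3 + 42 = -18 + 42 = 24)
(T*50)*(-31) = (24*50)*(-31) = 1200*(-31) = -37200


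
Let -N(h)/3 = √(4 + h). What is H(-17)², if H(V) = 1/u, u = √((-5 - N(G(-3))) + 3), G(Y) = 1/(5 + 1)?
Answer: 4/67 + 5*√6/67 ≈ 0.24250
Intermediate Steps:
G(Y) = ⅙ (G(Y) = 1/6 = ⅙)
N(h) = -3*√(4 + h)
u = √(-2 + 5*√6/2) (u = √((-5 - (-3)*√(4 + ⅙)) + 3) = √((-5 - (-3)*√(25/6)) + 3) = √((-5 - (-3)*5*√6/6) + 3) = √((-5 - (-5)*√6/2) + 3) = √((-5 + 5*√6/2) + 3) = √(-2 + 5*√6/2) ≈ 2.0307)
H(V) = 2/√(-8 + 10*√6) (H(V) = 1/(√(-8 + 10*√6)/2) = 2/√(-8 + 10*√6))
H(-17)² = (√2/√(-4 + 5*√6))² = 2/(-4 + 5*√6)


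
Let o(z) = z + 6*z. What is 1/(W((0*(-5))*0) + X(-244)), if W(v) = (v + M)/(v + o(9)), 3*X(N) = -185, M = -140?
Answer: -9/575 ≈ -0.015652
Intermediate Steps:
X(N) = -185/3 (X(N) = (⅓)*(-185) = -185/3)
o(z) = 7*z
W(v) = (-140 + v)/(63 + v) (W(v) = (v - 140)/(v + 7*9) = (-140 + v)/(v + 63) = (-140 + v)/(63 + v))
1/(W((0*(-5))*0) + X(-244)) = 1/((-140 + (0*(-5))*0)/(63 + (0*(-5))*0) - 185/3) = 1/((-140 + 0*0)/(63 + 0*0) - 185/3) = 1/((-140 + 0)/(63 + 0) - 185/3) = 1/(-140/63 - 185/3) = 1/((1/63)*(-140) - 185/3) = 1/(-20/9 - 185/3) = 1/(-575/9) = -9/575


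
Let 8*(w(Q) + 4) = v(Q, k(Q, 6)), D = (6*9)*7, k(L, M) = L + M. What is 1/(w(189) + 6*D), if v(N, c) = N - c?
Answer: 4/9053 ≈ 0.00044184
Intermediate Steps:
D = 378 (D = 54*7 = 378)
w(Q) = -19/4 (w(Q) = -4 + (Q - (Q + 6))/8 = -4 + (Q - (6 + Q))/8 = -4 + (Q + (-6 - Q))/8 = -4 + (1/8)*(-6) = -4 - 3/4 = -19/4)
1/(w(189) + 6*D) = 1/(-19/4 + 6*378) = 1/(-19/4 + 2268) = 1/(9053/4) = 4/9053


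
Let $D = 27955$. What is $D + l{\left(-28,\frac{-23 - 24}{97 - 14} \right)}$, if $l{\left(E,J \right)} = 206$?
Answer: $28161$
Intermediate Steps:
$D + l{\left(-28,\frac{-23 - 24}{97 - 14} \right)} = 27955 + 206 = 28161$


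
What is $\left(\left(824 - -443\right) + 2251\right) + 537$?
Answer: $4055$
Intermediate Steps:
$\left(\left(824 - -443\right) + 2251\right) + 537 = \left(\left(824 + 443\right) + 2251\right) + 537 = \left(1267 + 2251\right) + 537 = 3518 + 537 = 4055$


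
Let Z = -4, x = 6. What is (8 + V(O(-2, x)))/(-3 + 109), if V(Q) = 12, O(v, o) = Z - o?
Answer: 10/53 ≈ 0.18868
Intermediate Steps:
O(v, o) = -4 - o
(8 + V(O(-2, x)))/(-3 + 109) = (8 + 12)/(-3 + 109) = 20/106 = (1/106)*20 = 10/53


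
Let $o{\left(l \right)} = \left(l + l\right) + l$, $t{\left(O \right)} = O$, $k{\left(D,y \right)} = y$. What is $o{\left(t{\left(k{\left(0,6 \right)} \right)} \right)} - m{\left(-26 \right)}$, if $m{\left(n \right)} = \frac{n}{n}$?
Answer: $17$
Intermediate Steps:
$o{\left(l \right)} = 3 l$ ($o{\left(l \right)} = 2 l + l = 3 l$)
$m{\left(n \right)} = 1$
$o{\left(t{\left(k{\left(0,6 \right)} \right)} \right)} - m{\left(-26 \right)} = 3 \cdot 6 - 1 = 18 - 1 = 17$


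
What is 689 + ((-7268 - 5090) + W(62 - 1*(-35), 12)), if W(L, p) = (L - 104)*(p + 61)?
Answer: -12180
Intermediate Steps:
W(L, p) = (-104 + L)*(61 + p)
689 + ((-7268 - 5090) + W(62 - 1*(-35), 12)) = 689 + ((-7268 - 5090) + (-6344 - 104*12 + 61*(62 - 1*(-35)) + (62 - 1*(-35))*12)) = 689 + (-12358 + (-6344 - 1248 + 61*(62 + 35) + (62 + 35)*12)) = 689 + (-12358 + (-6344 - 1248 + 61*97 + 97*12)) = 689 + (-12358 + (-6344 - 1248 + 5917 + 1164)) = 689 + (-12358 - 511) = 689 - 12869 = -12180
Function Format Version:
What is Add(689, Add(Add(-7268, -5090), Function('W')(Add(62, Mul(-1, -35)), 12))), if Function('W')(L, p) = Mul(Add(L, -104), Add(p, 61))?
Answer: -12180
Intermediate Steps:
Function('W')(L, p) = Mul(Add(-104, L), Add(61, p))
Add(689, Add(Add(-7268, -5090), Function('W')(Add(62, Mul(-1, -35)), 12))) = Add(689, Add(Add(-7268, -5090), Add(-6344, Mul(-104, 12), Mul(61, Add(62, Mul(-1, -35))), Mul(Add(62, Mul(-1, -35)), 12)))) = Add(689, Add(-12358, Add(-6344, -1248, Mul(61, Add(62, 35)), Mul(Add(62, 35), 12)))) = Add(689, Add(-12358, Add(-6344, -1248, Mul(61, 97), Mul(97, 12)))) = Add(689, Add(-12358, Add(-6344, -1248, 5917, 1164))) = Add(689, Add(-12358, -511)) = Add(689, -12869) = -12180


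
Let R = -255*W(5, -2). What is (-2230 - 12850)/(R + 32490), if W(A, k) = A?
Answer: -3016/6243 ≈ -0.48310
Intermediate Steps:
R = -1275 (R = -255*5 = -1275)
(-2230 - 12850)/(R + 32490) = (-2230 - 12850)/(-1275 + 32490) = -15080/31215 = -15080*1/31215 = -3016/6243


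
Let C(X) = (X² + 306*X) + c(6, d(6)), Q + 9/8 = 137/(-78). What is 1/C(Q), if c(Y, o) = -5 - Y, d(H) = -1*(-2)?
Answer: -97344/86091911 ≈ -0.0011307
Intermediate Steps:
d(H) = 2
Q = -899/312 (Q = -9/8 + 137/(-78) = -9/8 + 137*(-1/78) = -9/8 - 137/78 = -899/312 ≈ -2.8814)
C(X) = -11 + X² + 306*X (C(X) = (X² + 306*X) + (-5 - 1*6) = (X² + 306*X) + (-5 - 6) = (X² + 306*X) - 11 = -11 + X² + 306*X)
1/C(Q) = 1/(-11 + (-899/312)² + 306*(-899/312)) = 1/(-11 + 808201/97344 - 45849/52) = 1/(-86091911/97344) = -97344/86091911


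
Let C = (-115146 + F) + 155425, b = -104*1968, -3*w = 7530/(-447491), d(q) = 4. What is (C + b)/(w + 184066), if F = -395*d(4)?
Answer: -74271423743/82367880916 ≈ -0.90170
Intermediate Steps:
w = 2510/447491 (w = -2510/(-447491) = -2510*(-1)/447491 = -⅓*(-7530/447491) = 2510/447491 ≈ 0.0056091)
F = -1580 (F = -395*4 = -1580)
b = -204672
C = 38699 (C = (-115146 - 1580) + 155425 = -116726 + 155425 = 38699)
(C + b)/(w + 184066) = (38699 - 204672)/(2510/447491 + 184066) = -165973/82367880916/447491 = -165973*447491/82367880916 = -74271423743/82367880916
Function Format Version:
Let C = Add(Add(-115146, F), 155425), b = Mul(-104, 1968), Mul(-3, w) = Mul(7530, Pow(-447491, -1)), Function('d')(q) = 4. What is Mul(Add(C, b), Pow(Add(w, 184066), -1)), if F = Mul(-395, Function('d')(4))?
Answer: Rational(-74271423743, 82367880916) ≈ -0.90170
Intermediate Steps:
w = Rational(2510, 447491) (w = Mul(Rational(-1, 3), Mul(7530, Pow(-447491, -1))) = Mul(Rational(-1, 3), Mul(7530, Rational(-1, 447491))) = Mul(Rational(-1, 3), Rational(-7530, 447491)) = Rational(2510, 447491) ≈ 0.0056091)
F = -1580 (F = Mul(-395, 4) = -1580)
b = -204672
C = 38699 (C = Add(Add(-115146, -1580), 155425) = Add(-116726, 155425) = 38699)
Mul(Add(C, b), Pow(Add(w, 184066), -1)) = Mul(Add(38699, -204672), Pow(Add(Rational(2510, 447491), 184066), -1)) = Mul(-165973, Pow(Rational(82367880916, 447491), -1)) = Mul(-165973, Rational(447491, 82367880916)) = Rational(-74271423743, 82367880916)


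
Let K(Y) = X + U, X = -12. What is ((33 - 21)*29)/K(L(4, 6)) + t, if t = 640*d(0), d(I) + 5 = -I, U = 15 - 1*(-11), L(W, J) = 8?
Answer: -22226/7 ≈ -3175.1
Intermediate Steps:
U = 26 (U = 15 + 11 = 26)
d(I) = -5 - I
K(Y) = 14 (K(Y) = -12 + 26 = 14)
t = -3200 (t = 640*(-5 - 1*0) = 640*(-5 + 0) = 640*(-5) = -3200)
((33 - 21)*29)/K(L(4, 6)) + t = ((33 - 21)*29)/14 - 3200 = (12*29)*(1/14) - 3200 = 348*(1/14) - 3200 = 174/7 - 3200 = -22226/7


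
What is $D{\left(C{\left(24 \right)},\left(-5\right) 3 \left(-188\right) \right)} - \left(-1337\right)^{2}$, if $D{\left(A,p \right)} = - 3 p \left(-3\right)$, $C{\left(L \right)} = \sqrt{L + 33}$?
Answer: $-1762189$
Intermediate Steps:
$C{\left(L \right)} = \sqrt{33 + L}$
$D{\left(A,p \right)} = 9 p$
$D{\left(C{\left(24 \right)},\left(-5\right) 3 \left(-188\right) \right)} - \left(-1337\right)^{2} = 9 \left(-5\right) 3 \left(-188\right) - \left(-1337\right)^{2} = 9 \left(\left(-15\right) \left(-188\right)\right) - 1787569 = 9 \cdot 2820 - 1787569 = 25380 - 1787569 = -1762189$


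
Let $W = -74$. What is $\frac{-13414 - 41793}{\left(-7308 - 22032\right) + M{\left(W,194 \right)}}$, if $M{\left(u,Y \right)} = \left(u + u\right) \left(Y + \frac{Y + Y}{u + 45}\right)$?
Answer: $\frac{1601003}{1626084} \approx 0.98458$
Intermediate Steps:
$M{\left(u,Y \right)} = 2 u \left(Y + \frac{2 Y}{45 + u}\right)$
$\frac{-13414 - 41793}{\left(-7308 - 22032\right) + M{\left(W,194 \right)}} = \frac{-13414 - 41793}{\left(-7308 - 22032\right) + 2 \cdot 194 \left(-74\right) \frac{1}{45 - 74} \left(47 - 74\right)} = - \frac{55207}{-29340 + 2 \cdot 194 \left(-74\right) \frac{1}{-29} \left(-27\right)} = - \frac{55207}{-29340 + 2 \cdot 194 \left(-74\right) \left(- \frac{1}{29}\right) \left(-27\right)} = - \frac{55207}{-29340 - \frac{775224}{29}} = - \frac{55207}{- \frac{1626084}{29}} = \left(-55207\right) \left(- \frac{29}{1626084}\right) = \frac{1601003}{1626084}$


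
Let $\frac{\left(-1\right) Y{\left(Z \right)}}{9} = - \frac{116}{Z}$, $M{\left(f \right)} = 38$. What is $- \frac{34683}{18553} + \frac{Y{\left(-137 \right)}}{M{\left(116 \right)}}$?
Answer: $- \frac{99964515}{48293459} \approx -2.0699$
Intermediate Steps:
$Y{\left(Z \right)} = \frac{1044}{Z}$ ($Y{\left(Z \right)} = - 9 \left(- \frac{116}{Z}\right) = \frac{1044}{Z}$)
$- \frac{34683}{18553} + \frac{Y{\left(-137 \right)}}{M{\left(116 \right)}} = - \frac{34683}{18553} + \frac{1044 \frac{1}{-137}}{38} = \left(-34683\right) \frac{1}{18553} + 1044 \left(- \frac{1}{137}\right) \frac{1}{38} = - \frac{34683}{18553} - \frac{522}{2603} = - \frac{99964515}{48293459}$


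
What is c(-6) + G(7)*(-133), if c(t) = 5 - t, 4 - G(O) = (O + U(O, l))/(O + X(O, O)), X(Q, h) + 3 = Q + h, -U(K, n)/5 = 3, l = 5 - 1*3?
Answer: -5221/9 ≈ -580.11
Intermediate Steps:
l = 2 (l = 5 - 3 = 2)
U(K, n) = -15 (U(K, n) = -5*3 = -15)
X(Q, h) = -3 + Q + h (X(Q, h) = -3 + (Q + h) = -3 + Q + h)
G(O) = 4 - (-15 + O)/(-3 + 3*O) (G(O) = 4 - (O - 15)/(O + (-3 + O + O)) = 4 - (-15 + O)/(O + (-3 + 2*O)) = 4 - (-15 + O)/(-3 + 3*O))
c(-6) + G(7)*(-133) = (5 - 1*(-6)) + ((3 + 11*7)/(3*(-1 + 7)))*(-133) = (5 + 6) + ((⅓)*(3 + 77)/6)*(-133) = 11 + ((⅓)*(⅙)*80)*(-133) = 11 + (40/9)*(-133) = 11 - 5320/9 = -5221/9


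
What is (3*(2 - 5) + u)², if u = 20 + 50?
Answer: 3721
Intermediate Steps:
u = 70
(3*(2 - 5) + u)² = (3*(2 - 5) + 70)² = (3*(-3) + 70)² = (-9 + 70)² = 61² = 3721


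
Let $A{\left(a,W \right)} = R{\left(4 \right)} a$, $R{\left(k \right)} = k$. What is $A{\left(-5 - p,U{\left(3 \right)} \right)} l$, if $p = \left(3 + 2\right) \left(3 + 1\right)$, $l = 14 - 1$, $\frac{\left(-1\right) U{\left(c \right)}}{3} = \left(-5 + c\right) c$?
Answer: $-1300$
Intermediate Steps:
$U{\left(c \right)} = - 3 c \left(-5 + c\right)$ ($U{\left(c \right)} = - 3 \left(-5 + c\right) c = - 3 c \left(-5 + c\right)$)
$l = 13$
$p = 20$ ($p = 5 \cdot 4 = 20$)
$A{\left(a,W \right)} = 4 a$
$A{\left(-5 - p,U{\left(3 \right)} \right)} l = 4 \left(-5 - 20\right) 13 = 4 \left(-25\right) 13 = \left(-100\right) 13 = -1300$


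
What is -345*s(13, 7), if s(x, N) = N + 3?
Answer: -3450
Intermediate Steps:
s(x, N) = 3 + N
-345*s(13, 7) = -345*(3 + 7) = -345*10 = -3450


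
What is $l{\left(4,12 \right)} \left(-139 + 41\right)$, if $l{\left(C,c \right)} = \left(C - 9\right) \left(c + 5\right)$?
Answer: $8330$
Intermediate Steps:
$l{\left(C,c \right)} = \left(-9 + C\right) \left(5 + c\right)$
$l{\left(4,12 \right)} \left(-139 + 41\right) = \left(-45 - 108 + 5 \cdot 4 + 4 \cdot 12\right) \left(-139 + 41\right) = \left(-45 - 108 + 20 + 48\right) \left(-98\right) = \left(-85\right) \left(-98\right) = 8330$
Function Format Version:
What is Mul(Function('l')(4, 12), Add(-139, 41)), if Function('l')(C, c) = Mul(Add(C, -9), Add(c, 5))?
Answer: 8330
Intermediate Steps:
Function('l')(C, c) = Mul(Add(-9, C), Add(5, c))
Mul(Function('l')(4, 12), Add(-139, 41)) = Mul(Add(-45, Mul(-9, 12), Mul(5, 4), Mul(4, 12)), Add(-139, 41)) = Mul(Add(-45, -108, 20, 48), -98) = Mul(-85, -98) = 8330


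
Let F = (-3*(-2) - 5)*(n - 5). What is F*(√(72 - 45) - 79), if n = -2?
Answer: 553 - 21*√3 ≈ 516.63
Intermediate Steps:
F = -7 (F = (-3*(-2) - 5)*(-2 - 5) = (6 - 5)*(-7) = 1*(-7) = -7)
F*(√(72 - 45) - 79) = -7*(√(72 - 45) - 79) = -7*(√27 - 79) = -7*(3*√3 - 79) = -7*(-79 + 3*√3) = 553 - 21*√3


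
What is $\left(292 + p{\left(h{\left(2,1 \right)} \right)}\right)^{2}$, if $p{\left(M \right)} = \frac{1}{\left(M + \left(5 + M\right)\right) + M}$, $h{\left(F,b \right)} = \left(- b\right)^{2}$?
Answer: $\frac{5461569}{64} \approx 85337.0$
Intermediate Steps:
$h{\left(F,b \right)} = b^{2}$
$p{\left(M \right)} = \frac{1}{5 + 3 M}$ ($p{\left(M \right)} = \frac{1}{\left(5 + 2 M\right) + M} = \frac{1}{5 + 3 M}$)
$\left(292 + p{\left(h{\left(2,1 \right)} \right)}\right)^{2} = \left(292 + \frac{1}{5 + 3 \cdot 1^{2}}\right)^{2} = \left(292 + \frac{1}{5 + 3 \cdot 1}\right)^{2} = \left(292 + \frac{1}{5 + 3}\right)^{2} = \left(292 + \frac{1}{8}\right)^{2} = \left(\frac{2337}{8}\right)^{2} = \frac{5461569}{64}$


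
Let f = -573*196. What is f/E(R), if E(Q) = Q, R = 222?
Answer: -18718/37 ≈ -505.89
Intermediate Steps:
f = -112308
f/E(R) = -112308/222 = -112308*1/222 = -18718/37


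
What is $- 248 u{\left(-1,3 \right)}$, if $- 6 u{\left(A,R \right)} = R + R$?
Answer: $248$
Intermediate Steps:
$u{\left(A,R \right)} = - \frac{R}{3}$ ($u{\left(A,R \right)} = - \frac{R + R}{6} = - \frac{2 R}{6} = - \frac{R}{3}$)
$- 248 u{\left(-1,3 \right)} = - 248 \left(\left(- \frac{1}{3}\right) 3\right) = \left(-248\right) \left(-1\right) = 248$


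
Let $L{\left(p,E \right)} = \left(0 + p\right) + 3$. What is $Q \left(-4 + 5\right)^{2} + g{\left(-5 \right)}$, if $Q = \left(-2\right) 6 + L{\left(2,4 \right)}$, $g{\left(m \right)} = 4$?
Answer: $-3$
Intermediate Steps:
$L{\left(p,E \right)} = 3 + p$ ($L{\left(p,E \right)} = p + 3 = 3 + p$)
$Q = -7$ ($Q = \left(-2\right) 6 + \left(3 + 2\right) = -12 + 5 = -7$)
$Q \left(-4 + 5\right)^{2} + g{\left(-5 \right)} = - 7 \left(-4 + 5\right)^{2} + 4 = - 7 \cdot 1^{2} + 4 = \left(-7\right) 1 + 4 = -7 + 4 = -3$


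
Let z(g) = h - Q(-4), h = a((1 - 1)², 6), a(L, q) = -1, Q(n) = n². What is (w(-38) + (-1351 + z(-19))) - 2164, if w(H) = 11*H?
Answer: -3950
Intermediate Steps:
h = -1
z(g) = -17 (z(g) = -1 - 1*(-4)² = -1 - 1*16 = -1 - 16 = -17)
(w(-38) + (-1351 + z(-19))) - 2164 = (11*(-38) + (-1351 - 17)) - 2164 = (-418 - 1368) - 2164 = -1786 - 2164 = -3950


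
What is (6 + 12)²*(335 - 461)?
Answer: -40824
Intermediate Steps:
(6 + 12)²*(335 - 461) = 18²*(-126) = 324*(-126) = -40824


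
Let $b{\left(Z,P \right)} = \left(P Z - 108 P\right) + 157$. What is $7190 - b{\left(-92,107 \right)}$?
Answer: $28433$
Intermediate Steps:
$b{\left(Z,P \right)} = 157 - 108 P + P Z$ ($b{\left(Z,P \right)} = \left(- 108 P + P Z\right) + 157 = 157 - 108 P + P Z$)
$7190 - b{\left(-92,107 \right)} = 7190 - \left(157 - 11556 + 107 \left(-92\right)\right) = 7190 - \left(157 - 11556 - 9844\right) = 7190 - -21243 = 7190 + 21243 = 28433$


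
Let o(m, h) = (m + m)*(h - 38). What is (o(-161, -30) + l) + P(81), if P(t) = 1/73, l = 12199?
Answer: 2488936/73 ≈ 34095.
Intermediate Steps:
P(t) = 1/73
o(m, h) = 2*m*(-38 + h) (o(m, h) = (2*m)*(-38 + h) = 2*m*(-38 + h))
(o(-161, -30) + l) + P(81) = (2*(-161)*(-38 - 30) + 12199) + 1/73 = (2*(-161)*(-68) + 12199) + 1/73 = (21896 + 12199) + 1/73 = 34095 + 1/73 = 2488936/73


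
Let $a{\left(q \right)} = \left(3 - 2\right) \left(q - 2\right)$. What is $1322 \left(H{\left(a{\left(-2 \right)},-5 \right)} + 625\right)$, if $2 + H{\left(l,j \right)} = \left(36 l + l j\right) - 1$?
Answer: $658356$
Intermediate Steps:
$a{\left(q \right)} = -2 + q$ ($a{\left(q \right)} = 1 \left(-2 + q\right) = -2 + q$)
$H{\left(l,j \right)} = -3 + 36 l + j l$ ($H{\left(l,j \right)} = -2 - \left(1 - 36 l - l j\right) = -2 - \left(1 - 36 l - j l\right) = -2 + \left(-1 + 36 l + j l\right) = -3 + 36 l + j l$)
$1322 \left(H{\left(a{\left(-2 \right)},-5 \right)} + 625\right) = 1322 \left(\left(-3 + 36 \left(-2 - 2\right) - 5 \left(-2 - 2\right)\right) + 625\right) = 1322 \left(\left(-3 + 36 \left(-4\right) - -20\right) + 625\right) = 1322 \left(\left(-3 - 144 + 20\right) + 625\right) = 1322 \left(-127 + 625\right) = 1322 \cdot 498 = 658356$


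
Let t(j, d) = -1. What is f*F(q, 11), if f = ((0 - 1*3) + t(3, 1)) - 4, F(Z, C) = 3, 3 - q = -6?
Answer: -24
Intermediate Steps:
q = 9 (q = 3 - 1*(-6) = 3 + 6 = 9)
f = -8 (f = ((0 - 1*3) - 1) - 4 = ((0 - 3) - 1) - 4 = (-3 - 1) - 4 = -4 - 4 = -8)
f*F(q, 11) = -8*3 = -24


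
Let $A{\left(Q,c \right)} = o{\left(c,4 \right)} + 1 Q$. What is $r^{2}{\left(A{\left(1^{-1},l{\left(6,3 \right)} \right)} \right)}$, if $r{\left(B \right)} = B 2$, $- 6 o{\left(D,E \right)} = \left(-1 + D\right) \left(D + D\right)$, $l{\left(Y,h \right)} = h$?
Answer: $4$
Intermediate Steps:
$o{\left(D,E \right)} = - \frac{D \left(-1 + D\right)}{3}$ ($o{\left(D,E \right)} = - \frac{\left(-1 + D\right) \left(D + D\right)}{6} = - \frac{\left(-1 + D\right) 2 D}{6} = - \frac{2 D \left(-1 + D\right)}{6} = - \frac{D \left(-1 + D\right)}{3}$)
$A{\left(Q,c \right)} = Q + \frac{c \left(1 - c\right)}{3}$ ($A{\left(Q,c \right)} = \frac{c \left(1 - c\right)}{3} + 1 Q = \frac{c \left(1 - c\right)}{3} + Q = Q + \frac{c \left(1 - c\right)}{3}$)
$r{\left(B \right)} = 2 B$
$r^{2}{\left(A{\left(1^{-1},l{\left(6,3 \right)} \right)} \right)} = \left(2 \left(1^{-1} - 1 \left(-1 + 3\right)\right)\right)^{2} = \left(2 \left(1 - 1 \cdot 2\right)\right)^{2} = \left(2 \left(1 - 2\right)\right)^{2} = \left(2 \left(-1\right)\right)^{2} = \left(-2\right)^{2} = 4$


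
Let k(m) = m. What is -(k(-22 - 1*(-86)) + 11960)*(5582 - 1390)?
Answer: -50404608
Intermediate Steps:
-(k(-22 - 1*(-86)) + 11960)*(5582 - 1390) = -((-22 - 1*(-86)) + 11960)*(5582 - 1390) = -((-22 + 86) + 11960)*4192 = -(64 + 11960)*4192 = -12024*4192 = -1*50404608 = -50404608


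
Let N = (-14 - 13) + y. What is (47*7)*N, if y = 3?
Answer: -7896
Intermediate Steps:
N = -24 (N = (-14 - 13) + 3 = -27 + 3 = -24)
(47*7)*N = (47*7)*(-24) = 329*(-24) = -7896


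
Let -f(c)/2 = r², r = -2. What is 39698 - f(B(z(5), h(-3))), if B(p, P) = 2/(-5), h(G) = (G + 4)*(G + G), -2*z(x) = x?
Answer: 39706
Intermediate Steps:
z(x) = -x/2
h(G) = 2*G*(4 + G) (h(G) = (4 + G)*(2*G) = 2*G*(4 + G))
B(p, P) = -⅖ (B(p, P) = 2*(-⅕) = -⅖)
f(c) = -8 (f(c) = -2*(-2)² = -2*4 = -8)
39698 - f(B(z(5), h(-3))) = 39698 - 1*(-8) = 39698 + 8 = 39706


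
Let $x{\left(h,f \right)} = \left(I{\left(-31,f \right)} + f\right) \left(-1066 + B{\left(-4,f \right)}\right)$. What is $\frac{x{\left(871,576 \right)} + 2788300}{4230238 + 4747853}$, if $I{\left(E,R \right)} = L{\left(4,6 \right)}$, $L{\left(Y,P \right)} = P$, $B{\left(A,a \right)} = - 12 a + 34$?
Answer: $- \frac{1835108}{8978091} \approx -0.2044$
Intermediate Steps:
$B{\left(A,a \right)} = 34 - 12 a$
$I{\left(E,R \right)} = 6$
$x{\left(h,f \right)} = \left(-1032 - 12 f\right) \left(6 + f\right)$ ($x{\left(h,f \right)} = \left(6 + f\right) \left(-1066 - \left(-34 + 12 f\right)\right) = \left(6 + f\right) \left(-1032 - 12 f\right) = \left(-1032 - 12 f\right) \left(6 + f\right)$)
$\frac{x{\left(871,576 \right)} + 2788300}{4230238 + 4747853} = \frac{\left(-6192 - 635904 - 12 \cdot 576^{2}\right) + 2788300}{4230238 + 4747853} = \frac{\left(-6192 - 635904 - 3981312\right) + 2788300}{8978091} = \left(\left(-6192 - 635904 - 3981312\right) + 2788300\right) \frac{1}{8978091} = \left(-4623408 + 2788300\right) \frac{1}{8978091} = \left(-1835108\right) \frac{1}{8978091} = - \frac{1835108}{8978091}$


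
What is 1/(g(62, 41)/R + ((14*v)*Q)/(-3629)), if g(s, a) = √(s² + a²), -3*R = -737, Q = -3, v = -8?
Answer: 220769953712/197846263767 + 48530127085*√221/197846263767 ≈ 4.7624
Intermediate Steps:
R = 737/3 (R = -⅓*(-737) = 737/3 ≈ 245.67)
g(s, a) = √(a² + s²)
1/(g(62, 41)/R + ((14*v)*Q)/(-3629)) = 1/(√(41² + 62²)/(737/3) + ((14*(-8))*(-3))/(-3629)) = 1/(√(1681 + 3844)*(3/737) - 112*(-3)*(-1/3629)) = 1/(√5525*(3/737) + 336*(-1/3629)) = 1/((5*√221)*(3/737) - 336/3629) = 1/(15*√221/737 - 336/3629) = 1/(-336/3629 + 15*√221/737)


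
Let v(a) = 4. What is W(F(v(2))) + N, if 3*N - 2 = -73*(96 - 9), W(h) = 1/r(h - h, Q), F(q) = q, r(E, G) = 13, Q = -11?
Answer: -82534/39 ≈ -2116.3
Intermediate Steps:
W(h) = 1/13
N = -6349/3 (N = ⅔ + (-73*(96 - 9))/3 = ⅔ + (-73*87)/3 = ⅔ + (⅓)*(-6351) = ⅔ - 2117 = -6349/3 ≈ -2116.3)
W(F(v(2))) + N = 1/13 - 6349/3 = -82534/39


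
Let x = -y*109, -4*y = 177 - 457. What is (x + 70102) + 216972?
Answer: 279444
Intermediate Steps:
y = 70 (y = -(177 - 457)/4 = -¼*(-280) = 70)
x = -7630 (x = -70*109 = -1*7630 = -7630)
(x + 70102) + 216972 = (-7630 + 70102) + 216972 = 62472 + 216972 = 279444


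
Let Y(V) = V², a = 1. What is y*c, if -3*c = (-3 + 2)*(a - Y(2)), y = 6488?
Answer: -6488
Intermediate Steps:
c = -1 (c = -(-3 + 2)*(1 - 1*2²)/3 = -(-1)*(1 - 1*4)/3 = -(-1)*(1 - 4)/3 = -(-1)*(-3)/3 = -⅓*3 = -1)
y*c = 6488*(-1) = -6488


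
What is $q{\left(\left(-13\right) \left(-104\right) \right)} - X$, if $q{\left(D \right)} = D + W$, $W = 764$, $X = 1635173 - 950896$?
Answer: $-682161$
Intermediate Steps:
$X = 684277$
$q{\left(D \right)} = 764 + D$ ($q{\left(D \right)} = D + 764 = 764 + D$)
$q{\left(\left(-13\right) \left(-104\right) \right)} - X = \left(764 - -1352\right) - 684277 = \left(764 + 1352\right) - 684277 = 2116 - 684277 = -682161$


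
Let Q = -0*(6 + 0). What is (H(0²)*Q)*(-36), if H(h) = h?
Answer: 0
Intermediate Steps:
Q = 0 (Q = -0*6 = -2*0 = 0)
(H(0²)*Q)*(-36) = (0²*0)*(-36) = (0*0)*(-36) = 0*(-36) = 0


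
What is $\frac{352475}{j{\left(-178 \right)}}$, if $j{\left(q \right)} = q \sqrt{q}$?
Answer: $\frac{352475 i \sqrt{178}}{31684} \approx 148.42 i$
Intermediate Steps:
$j{\left(q \right)} = q^{\frac{3}{2}}$
$\frac{352475}{j{\left(-178 \right)}} = \frac{352475}{\left(-178\right)^{\frac{3}{2}}} = \frac{352475}{\left(-178\right) i \sqrt{178}} = 352475 \frac{i \sqrt{178}}{31684} = \frac{352475 i \sqrt{178}}{31684}$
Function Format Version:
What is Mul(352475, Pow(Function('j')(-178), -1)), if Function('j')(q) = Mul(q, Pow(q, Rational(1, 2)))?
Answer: Mul(Rational(352475, 31684), I, Pow(178, Rational(1, 2))) ≈ Mul(148.42, I)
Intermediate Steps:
Function('j')(q) = Pow(q, Rational(3, 2))
Mul(352475, Pow(Function('j')(-178), -1)) = Mul(352475, Pow(Pow(-178, Rational(3, 2)), -1)) = Mul(352475, Pow(Mul(-178, I, Pow(178, Rational(1, 2))), -1)) = Mul(352475, Mul(Rational(1, 31684), I, Pow(178, Rational(1, 2)))) = Mul(Rational(352475, 31684), I, Pow(178, Rational(1, 2)))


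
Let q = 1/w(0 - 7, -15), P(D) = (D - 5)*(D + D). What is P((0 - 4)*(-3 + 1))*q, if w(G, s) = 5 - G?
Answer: 4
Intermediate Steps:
P(D) = 2*D*(-5 + D) (P(D) = (-5 + D)*(2*D) = 2*D*(-5 + D))
q = 1/12 (q = 1/(5 - (0 - 7)) = 1/(5 - 1*(-7)) = 1/(5 + 7) = 1/12 ≈ 0.083333)
P((0 - 4)*(-3 + 1))*q = (2*((0 - 4)*(-3 + 1))*(-5 + (0 - 4)*(-3 + 1)))*(1/12) = (2*(-4*(-2))*(-5 - 4*(-2)))*(1/12) = (2*8*(-5 + 8))*(1/12) = (2*8*3)*(1/12) = 48*(1/12) = 4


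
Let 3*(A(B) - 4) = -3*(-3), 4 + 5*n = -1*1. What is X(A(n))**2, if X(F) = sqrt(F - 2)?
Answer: 5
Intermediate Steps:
n = -1 (n = -4/5 + (-1*1)/5 = -4/5 + (1/5)*(-1) = -4/5 - 1/5 = -1)
A(B) = 7 (A(B) = 4 + (-3*(-3))/3 = 4 + (1/3)*9 = 4 + 3 = 7)
X(F) = sqrt(-2 + F)
X(A(n))**2 = (sqrt(-2 + 7))**2 = (sqrt(5))**2 = 5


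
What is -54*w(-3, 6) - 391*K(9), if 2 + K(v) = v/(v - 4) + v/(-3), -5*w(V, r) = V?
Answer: 6094/5 ≈ 1218.8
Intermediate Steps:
w(V, r) = -V/5
K(v) = -2 - v/3 + v/(-4 + v) (K(v) = -2 + (v/(v - 4) + v/(-3)) = -2 + (v/(-4 + v) + v*(-⅓)) = -2 + (v/(-4 + v) - v/3) = -2 + (-v/3 + v/(-4 + v)) = -2 - v/3 + v/(-4 + v))
-54*w(-3, 6) - 391*K(9) = -(-54)*(-3)/5 - 391*(24 + 9 - 1*9²)/(3*(-4 + 9)) = -54*⅗ - 391*(24 + 9 - 1*81)/(3*5) = -162/5 - 391*(24 + 9 - 81)/(3*5) = -162/5 - 391*(-48)/(3*5) = -162/5 - 391*(-16/5) = -162/5 + 6256/5 = 6094/5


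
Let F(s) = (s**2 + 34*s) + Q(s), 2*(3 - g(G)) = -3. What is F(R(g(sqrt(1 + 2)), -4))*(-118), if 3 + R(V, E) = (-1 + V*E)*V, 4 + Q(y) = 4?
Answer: -1138287/2 ≈ -5.6914e+5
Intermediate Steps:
Q(y) = 0 (Q(y) = -4 + 4 = 0)
g(G) = 9/2 (g(G) = 3 - 1/2*(-3) = 3 + 3/2 = 9/2)
R(V, E) = -3 + V*(-1 + E*V) (R(V, E) = -3 + (-1 + V*E)*V = -3 + (-1 + E*V)*V = -3 + V*(-1 + E*V))
F(s) = s**2 + 34*s (F(s) = (s**2 + 34*s) + 0 = s**2 + 34*s)
F(R(g(sqrt(1 + 2)), -4))*(-118) = ((-3 - 1*9/2 - 4*(9/2)**2)*(34 + (-3 - 1*9/2 - 4*(9/2)**2)))*(-118) = ((-3 - 9/2 - 4*81/4)*(34 + (-3 - 9/2 - 4*81/4)))*(-118) = ((-3 - 9/2 - 81)*(34 + (-3 - 9/2 - 81)))*(-118) = -177*(34 - 177/2)/2*(-118) = -177/2*(-109/2)*(-118) = (19293/4)*(-118) = -1138287/2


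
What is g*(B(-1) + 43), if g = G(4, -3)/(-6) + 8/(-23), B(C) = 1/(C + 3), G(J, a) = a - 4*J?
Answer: 11281/92 ≈ 122.62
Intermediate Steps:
B(C) = 1/(3 + C)
g = 389/138 (g = (-3 - 4*4)/(-6) + 8/(-23) = (-3 - 16)*(-⅙) + 8*(-1/23) = -19*(-⅙) - 8/23 = 19/6 - 8/23 = 389/138 ≈ 2.8188)
g*(B(-1) + 43) = 389*(1/(3 - 1) + 43)/138 = 389*(1/2 + 43)/138 = 389*(½ + 43)/138 = (389/138)*(87/2) = 11281/92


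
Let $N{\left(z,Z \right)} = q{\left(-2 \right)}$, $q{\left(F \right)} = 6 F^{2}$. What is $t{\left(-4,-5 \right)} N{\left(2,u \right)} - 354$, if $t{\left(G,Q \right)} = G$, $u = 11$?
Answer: $-450$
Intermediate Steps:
$N{\left(z,Z \right)} = 24$ ($N{\left(z,Z \right)} = 6 \left(-2\right)^{2} = 6 \cdot 4 = 24$)
$t{\left(-4,-5 \right)} N{\left(2,u \right)} - 354 = \left(-4\right) 24 - 354 = -96 - 354 = -450$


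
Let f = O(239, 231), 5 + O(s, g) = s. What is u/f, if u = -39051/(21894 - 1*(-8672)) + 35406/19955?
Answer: 33661899/15858557780 ≈ 0.0021226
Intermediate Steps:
O(s, g) = -5 + s
f = 234 (f = -5 + 239 = 234)
u = 302957091/609944530 (u = -39051/(21894 + 8672) + 35406*(1/19955) = -39051/30566 + 35406/19955 = 302957091/609944530 ≈ 0.49670)
u/f = (302957091/609944530)/234 = (302957091/609944530)*(1/234) = 33661899/15858557780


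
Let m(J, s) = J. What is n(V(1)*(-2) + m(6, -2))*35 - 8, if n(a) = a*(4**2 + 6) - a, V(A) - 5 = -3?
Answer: 1462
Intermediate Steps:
V(A) = 2 (V(A) = 5 - 3 = 2)
n(a) = 21*a (n(a) = a*(16 + 6) - a = a*22 - a = 22*a - a = 21*a)
n(V(1)*(-2) + m(6, -2))*35 - 8 = (21*(2*(-2) + 6))*35 - 8 = (21*(-4 + 6))*35 - 8 = (21*2)*35 - 8 = 42*35 - 8 = 1470 - 8 = 1462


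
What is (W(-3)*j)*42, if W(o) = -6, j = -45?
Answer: 11340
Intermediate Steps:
(W(-3)*j)*42 = -6*(-45)*42 = 270*42 = 11340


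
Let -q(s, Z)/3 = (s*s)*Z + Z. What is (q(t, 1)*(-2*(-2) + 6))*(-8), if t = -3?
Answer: 2400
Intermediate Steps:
q(s, Z) = -3*Z - 3*Z*s² (q(s, Z) = -3*((s*s)*Z + Z) = -3*(s²*Z + Z) = -3*(Z*s² + Z) = -3*(Z + Z*s²) = -3*Z - 3*Z*s²)
(q(t, 1)*(-2*(-2) + 6))*(-8) = ((-3*1*(1 + (-3)²))*(-2*(-2) + 6))*(-8) = ((-3*1*(1 + 9))*(4 + 6))*(-8) = (-3*1*10*10)*(-8) = -30*10*(-8) = -300*(-8) = 2400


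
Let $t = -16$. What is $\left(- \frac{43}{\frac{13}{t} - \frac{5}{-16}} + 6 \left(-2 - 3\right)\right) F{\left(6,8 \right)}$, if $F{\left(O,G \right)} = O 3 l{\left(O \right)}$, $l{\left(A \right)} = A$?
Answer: $6048$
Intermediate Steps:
$F{\left(O,G \right)} = 3 O^{2}$ ($F{\left(O,G \right)} = O 3 O = 3 O O = 3 O^{2}$)
$\left(- \frac{43}{\frac{13}{t} - \frac{5}{-16}} + 6 \left(-2 - 3\right)\right) F{\left(6,8 \right)} = \left(- \frac{43}{\frac{13}{-16} - \frac{5}{-16}} + 6 \left(-2 - 3\right)\right) 3 \cdot 6^{2} = \left(- \frac{43}{13 \left(- \frac{1}{16}\right) - - \frac{5}{16}} + 6 \left(-5\right)\right) 3 \cdot 36 = \left(- \frac{43}{- \frac{13}{16} + \frac{5}{16}} - 30\right) 108 = \left(- \frac{43}{- \frac{1}{2}} - 30\right) 108 = \left(\left(-43\right) \left(-2\right) - 30\right) 108 = \left(86 - 30\right) 108 = 56 \cdot 108 = 6048$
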